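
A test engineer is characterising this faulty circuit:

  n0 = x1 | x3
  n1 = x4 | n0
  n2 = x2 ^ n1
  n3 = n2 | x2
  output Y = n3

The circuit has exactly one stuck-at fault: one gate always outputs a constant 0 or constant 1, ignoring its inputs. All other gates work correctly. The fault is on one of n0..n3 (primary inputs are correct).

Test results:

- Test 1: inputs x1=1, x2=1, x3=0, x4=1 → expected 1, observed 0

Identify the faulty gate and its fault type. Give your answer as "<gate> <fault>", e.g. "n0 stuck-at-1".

n3 stuck-at-0

Fault-free values for test 1 (x1=1, x2=1, x3=0, x4=1): n0=1, n1=1, n2=0, n3=1, giving Y=1. Observed 0.
Test 1: faults giving observed 0 are {n3 stuck-at-0}.
Only n3 stuck-at-0 is consistent with every test.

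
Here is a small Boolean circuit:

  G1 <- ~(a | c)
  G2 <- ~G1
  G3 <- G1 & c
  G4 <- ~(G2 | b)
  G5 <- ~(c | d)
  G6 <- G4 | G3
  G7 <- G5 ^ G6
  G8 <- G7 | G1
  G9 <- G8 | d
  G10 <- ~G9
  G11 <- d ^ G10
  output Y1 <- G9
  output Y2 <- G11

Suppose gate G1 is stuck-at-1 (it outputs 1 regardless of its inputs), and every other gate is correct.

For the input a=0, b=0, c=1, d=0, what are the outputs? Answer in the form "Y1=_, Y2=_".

Y1=1, Y2=0

Propagate with G1 forced: G1=1 [stuck-at-1], G2=0, G3=1, G4=1, G5=0, G6=1, G7=1, G8=1, G9=1, G10=0, G11=0.
So the outputs are Y1=1, Y2=0. (Without the fault they would be Y1=0, Y2=1.)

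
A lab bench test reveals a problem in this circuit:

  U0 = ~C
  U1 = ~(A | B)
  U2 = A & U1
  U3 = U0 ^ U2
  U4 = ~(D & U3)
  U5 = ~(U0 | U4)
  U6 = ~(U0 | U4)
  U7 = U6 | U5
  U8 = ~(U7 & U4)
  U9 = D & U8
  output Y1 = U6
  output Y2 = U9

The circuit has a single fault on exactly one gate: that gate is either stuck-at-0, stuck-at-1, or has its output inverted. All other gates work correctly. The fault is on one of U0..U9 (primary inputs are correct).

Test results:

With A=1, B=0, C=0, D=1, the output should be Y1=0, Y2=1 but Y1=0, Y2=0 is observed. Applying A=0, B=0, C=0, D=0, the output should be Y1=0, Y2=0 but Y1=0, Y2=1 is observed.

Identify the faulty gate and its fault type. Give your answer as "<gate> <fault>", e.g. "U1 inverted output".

Fault-free values for test 1 (A=1, B=0, C=0, D=1): U0=1, U1=0, U2=0, U3=1, U4=0, U5=0, U6=0, U7=0, U8=1, U9=1, giving Y1=0, Y2=1. Observed Y1=0, Y2=0.
Test 1: faults giving observed Y1=0, Y2=0 are {U8 stuck-at-0, U8 inverted output, U9 stuck-at-0, U9 inverted output}.
Test 2 (A=0, B=0, C=0, D=0): fault-free U0=1, U1=1, U2=0, U3=1, U4=1, U5=0, U6=0, U7=0, U8=1, U9=0 → Y1=0, Y2=0; observed Y1=0, Y2=1. Eliminates U8 stuck-at-0, U8 inverted output, U9 stuck-at-0.
Only U9 inverted output is consistent with every test.

U9 inverted output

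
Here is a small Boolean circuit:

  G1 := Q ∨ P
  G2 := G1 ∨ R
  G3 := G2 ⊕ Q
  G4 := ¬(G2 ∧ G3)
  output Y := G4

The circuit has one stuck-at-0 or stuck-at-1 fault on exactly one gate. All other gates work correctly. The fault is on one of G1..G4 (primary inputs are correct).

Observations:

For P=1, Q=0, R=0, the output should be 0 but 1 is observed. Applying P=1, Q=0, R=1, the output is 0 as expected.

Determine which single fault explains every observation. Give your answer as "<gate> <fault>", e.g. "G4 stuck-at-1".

Fault-free values for test 1 (P=1, Q=0, R=0): G1=1, G2=1, G3=1, G4=0, giving Y=0. Observed 1.
Test 1: faults giving observed 1 are {G1 stuck-at-0, G2 stuck-at-0, G3 stuck-at-0, G4 stuck-at-1}.
Test 2 (P=1, Q=0, R=1): fault-free G1=1, G2=1, G3=1, G4=0 → 0; observed 0. Eliminates G2 stuck-at-0, G3 stuck-at-0, G4 stuck-at-1.
Only G1 stuck-at-0 is consistent with every test.

G1 stuck-at-0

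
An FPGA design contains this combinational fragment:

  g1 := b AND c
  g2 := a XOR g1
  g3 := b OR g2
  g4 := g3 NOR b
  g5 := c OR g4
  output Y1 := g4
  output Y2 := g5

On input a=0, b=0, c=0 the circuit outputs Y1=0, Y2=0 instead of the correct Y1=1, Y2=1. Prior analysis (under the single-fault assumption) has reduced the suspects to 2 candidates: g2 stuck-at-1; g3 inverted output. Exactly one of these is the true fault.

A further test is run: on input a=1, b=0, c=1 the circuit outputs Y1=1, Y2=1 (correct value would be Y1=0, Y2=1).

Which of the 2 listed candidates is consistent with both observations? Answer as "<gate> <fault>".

g3 inverted output

Evaluate each candidate on input a=1, b=0, c=1:
  g2 stuck-at-1: g1=0, g2=1 [stuck-at-1], g3=1, g4=0, g5=1 → Y1=0, Y2=1 — eliminated
  g3 inverted output: g1=0, g2=1, g3=0 [inverted output], g4=1, g5=1 → Y1=1, Y2=1 — matches
Only g3 inverted output reproduces the observed Y1=1, Y2=1.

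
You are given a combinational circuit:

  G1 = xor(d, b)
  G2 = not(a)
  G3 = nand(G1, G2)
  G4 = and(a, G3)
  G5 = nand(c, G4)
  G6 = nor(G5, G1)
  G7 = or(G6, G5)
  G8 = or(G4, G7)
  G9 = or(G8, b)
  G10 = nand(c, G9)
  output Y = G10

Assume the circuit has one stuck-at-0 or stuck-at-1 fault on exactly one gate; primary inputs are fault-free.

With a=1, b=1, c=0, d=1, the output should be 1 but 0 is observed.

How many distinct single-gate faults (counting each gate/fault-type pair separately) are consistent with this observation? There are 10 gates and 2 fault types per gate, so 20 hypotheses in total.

Fault-free: G1=0, G2=0, G3=1, G4=1, G5=1, G6=0, G7=1, G8=1, G9=1, G10=1 → 1. Observed 0.
  G1: none of the 2 fault types match ✗
  G2: none of the 2 fault types match ✗
  G3: none of the 2 fault types match ✗
  G4: none of the 2 fault types match ✗
  G5: none of the 2 fault types match ✗
  G6: none of the 2 fault types match ✗
  G7: none of the 2 fault types match ✗
  G8: none of the 2 fault types match ✗
  G9: none of the 2 fault types match ✗
  G10: stuck-at-0 ✓; others ✗
Consistent faults: {G10 stuck-at-0} — 1 in all.

1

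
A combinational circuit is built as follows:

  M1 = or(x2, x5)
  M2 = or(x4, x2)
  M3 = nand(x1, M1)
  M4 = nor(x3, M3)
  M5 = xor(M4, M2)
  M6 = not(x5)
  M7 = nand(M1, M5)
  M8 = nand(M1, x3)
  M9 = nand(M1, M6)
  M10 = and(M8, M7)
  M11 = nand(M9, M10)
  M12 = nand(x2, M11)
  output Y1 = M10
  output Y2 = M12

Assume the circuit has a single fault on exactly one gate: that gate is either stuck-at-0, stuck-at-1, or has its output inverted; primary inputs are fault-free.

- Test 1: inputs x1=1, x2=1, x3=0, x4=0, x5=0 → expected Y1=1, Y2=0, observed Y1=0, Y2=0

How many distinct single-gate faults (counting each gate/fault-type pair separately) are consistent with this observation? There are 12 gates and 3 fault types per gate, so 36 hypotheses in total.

Fault-free: M1=1, M2=1, M3=0, M4=1, M5=0, M6=1, M7=1, M8=1, M9=0, M10=1, M11=1, M12=0 → Y1=1, Y2=0. Observed Y1=0, Y2=0.
  M1: none of the 3 fault types match ✗
  M2: stuck-at-0, inverted output ✓; others ✗
  M3: stuck-at-1, inverted output ✓; others ✗
  M4: stuck-at-0, inverted output ✓; others ✗
  M5: stuck-at-1, inverted output ✓; others ✗
  M6: none of the 3 fault types match ✗
  M7: stuck-at-0, inverted output ✓; others ✗
  M8: stuck-at-0, inverted output ✓; others ✗
  M9: none of the 3 fault types match ✗
  M10: stuck-at-0, inverted output ✓; others ✗
  M11: none of the 3 fault types match ✗
  M12: none of the 3 fault types match ✗
Consistent faults: {M2 stuck-at-0, M2 inverted output, M3 stuck-at-1, M3 inverted output, M4 stuck-at-0, M4 inverted output, M5 stuck-at-1, M5 inverted output, M7 stuck-at-0, M7 inverted output, M8 stuck-at-0, M8 inverted output, M10 stuck-at-0, M10 inverted output} — 14 in all.

14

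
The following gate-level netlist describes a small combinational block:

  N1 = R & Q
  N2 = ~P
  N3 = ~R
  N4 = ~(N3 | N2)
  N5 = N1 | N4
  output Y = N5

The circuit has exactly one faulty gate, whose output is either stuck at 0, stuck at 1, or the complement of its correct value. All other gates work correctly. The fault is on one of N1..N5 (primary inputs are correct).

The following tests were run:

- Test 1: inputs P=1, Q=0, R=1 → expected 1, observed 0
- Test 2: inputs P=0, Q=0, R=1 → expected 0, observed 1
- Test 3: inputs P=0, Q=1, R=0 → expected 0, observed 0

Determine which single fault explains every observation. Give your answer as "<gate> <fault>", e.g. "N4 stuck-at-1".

Fault-free values for test 1 (P=1, Q=0, R=1): N1=0, N2=0, N3=0, N4=1, N5=1, giving Y=1. Observed 0.
Test 1: faults giving observed 0 are {N2 stuck-at-1, N2 inverted output, N3 stuck-at-1, N3 inverted output, N4 stuck-at-0, N4 inverted output, N5 stuck-at-0, N5 inverted output}.
Test 2 (P=0, Q=0, R=1): fault-free N1=0, N2=1, N3=0, N4=0, N5=0 → 0; observed 1. Eliminates N2 stuck-at-1, N3 stuck-at-1, N3 inverted output, N4 stuck-at-0, N5 stuck-at-0.
Test 3 (P=0, Q=1, R=0): fault-free N1=0, N2=1, N3=1, N4=0, N5=0 → 0; observed 0. Eliminates N4 inverted output, N5 inverted output.
Only N2 inverted output is consistent with every test.

N2 inverted output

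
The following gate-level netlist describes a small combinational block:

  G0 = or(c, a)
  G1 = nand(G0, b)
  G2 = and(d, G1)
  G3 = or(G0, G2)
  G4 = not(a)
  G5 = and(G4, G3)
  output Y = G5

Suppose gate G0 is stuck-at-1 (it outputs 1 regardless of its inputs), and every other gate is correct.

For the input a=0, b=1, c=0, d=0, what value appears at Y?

1

Propagate with G0 forced: G0=1 [stuck-at-1], G1=0, G2=0, G3=1, G4=1, G5=1.
So Y = 1. (Without the fault it would be 0.)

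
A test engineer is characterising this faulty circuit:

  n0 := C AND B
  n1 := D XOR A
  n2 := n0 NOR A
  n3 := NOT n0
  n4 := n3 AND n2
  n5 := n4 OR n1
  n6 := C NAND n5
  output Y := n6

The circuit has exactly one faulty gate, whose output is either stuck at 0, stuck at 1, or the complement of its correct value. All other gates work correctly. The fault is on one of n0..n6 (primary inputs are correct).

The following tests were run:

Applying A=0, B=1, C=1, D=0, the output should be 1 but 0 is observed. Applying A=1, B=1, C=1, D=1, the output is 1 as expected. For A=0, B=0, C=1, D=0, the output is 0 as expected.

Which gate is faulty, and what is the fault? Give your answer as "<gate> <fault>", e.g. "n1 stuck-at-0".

Fault-free values for test 1 (A=0, B=1, C=1, D=0): n0=1, n1=0, n2=0, n3=0, n4=0, n5=0, n6=1, giving Y=1. Observed 0.
Test 1: faults giving observed 0 are {n0 stuck-at-0, n0 inverted output, n1 stuck-at-1, n1 inverted output, n4 stuck-at-1, n4 inverted output, n5 stuck-at-1, n5 inverted output, n6 stuck-at-0, n6 inverted output}.
Test 2 (A=1, B=1, C=1, D=1): fault-free n0=1, n1=0, n2=0, n3=0, n4=0, n5=0, n6=1 → 1; observed 1. Eliminates n1 stuck-at-1, n1 inverted output, n4 stuck-at-1, n4 inverted output, n5 stuck-at-1, n5 inverted output, n6 stuck-at-0, n6 inverted output.
Test 3 (A=0, B=0, C=1, D=0): fault-free n0=0, n1=0, n2=1, n3=1, n4=1, n5=1, n6=0 → 0; observed 0. Eliminates n0 inverted output.
Only n0 stuck-at-0 is consistent with every test.

n0 stuck-at-0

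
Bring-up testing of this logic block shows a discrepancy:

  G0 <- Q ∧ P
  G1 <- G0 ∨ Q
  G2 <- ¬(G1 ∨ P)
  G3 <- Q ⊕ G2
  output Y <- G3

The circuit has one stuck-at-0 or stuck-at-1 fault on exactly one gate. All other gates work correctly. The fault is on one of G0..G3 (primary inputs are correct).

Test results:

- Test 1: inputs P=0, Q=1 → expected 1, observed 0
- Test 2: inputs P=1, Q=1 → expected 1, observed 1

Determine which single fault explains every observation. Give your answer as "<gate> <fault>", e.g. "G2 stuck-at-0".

Fault-free values for test 1 (P=0, Q=1): G0=0, G1=1, G2=0, G3=1, giving Y=1. Observed 0.
Test 1: faults giving observed 0 are {G1 stuck-at-0, G2 stuck-at-1, G3 stuck-at-0}.
Test 2 (P=1, Q=1): fault-free G0=1, G1=1, G2=0, G3=1 → 1; observed 1. Eliminates G2 stuck-at-1, G3 stuck-at-0.
Only G1 stuck-at-0 is consistent with every test.

G1 stuck-at-0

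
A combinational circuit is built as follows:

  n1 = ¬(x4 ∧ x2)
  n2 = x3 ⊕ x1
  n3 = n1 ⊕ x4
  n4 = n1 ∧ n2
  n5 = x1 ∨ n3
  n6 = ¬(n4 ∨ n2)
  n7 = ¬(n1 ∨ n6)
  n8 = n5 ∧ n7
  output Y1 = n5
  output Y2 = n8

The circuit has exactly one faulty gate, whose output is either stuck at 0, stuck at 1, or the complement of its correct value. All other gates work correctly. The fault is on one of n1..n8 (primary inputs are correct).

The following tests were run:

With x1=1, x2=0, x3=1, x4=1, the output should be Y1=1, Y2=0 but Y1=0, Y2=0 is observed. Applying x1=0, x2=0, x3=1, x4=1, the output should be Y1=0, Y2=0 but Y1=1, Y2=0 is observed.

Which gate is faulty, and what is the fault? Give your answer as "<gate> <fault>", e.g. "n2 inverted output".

n5 inverted output

Fault-free values for test 1 (x1=1, x2=0, x3=1, x4=1): n1=1, n2=0, n3=0, n4=0, n5=1, n6=1, n7=0, n8=0, giving Y1=1, Y2=0. Observed Y1=0, Y2=0.
Test 1: faults giving observed Y1=0, Y2=0 are {n5 stuck-at-0, n5 inverted output}.
Test 2 (x1=0, x2=0, x3=1, x4=1): fault-free n1=1, n2=1, n3=0, n4=1, n5=0, n6=0, n7=0, n8=0 → Y1=0, Y2=0; observed Y1=1, Y2=0. Eliminates n5 stuck-at-0.
Only n5 inverted output is consistent with every test.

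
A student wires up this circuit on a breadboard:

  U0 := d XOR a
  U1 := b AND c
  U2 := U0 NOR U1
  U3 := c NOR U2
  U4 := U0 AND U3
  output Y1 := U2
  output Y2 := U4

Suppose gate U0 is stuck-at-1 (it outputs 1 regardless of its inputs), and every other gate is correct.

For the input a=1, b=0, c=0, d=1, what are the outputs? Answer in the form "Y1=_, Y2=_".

Y1=0, Y2=1

Propagate with U0 forced: U0=1 [stuck-at-1], U1=0, U2=0, U3=1, U4=1.
So the outputs are Y1=0, Y2=1. (Without the fault they would be Y1=1, Y2=0.)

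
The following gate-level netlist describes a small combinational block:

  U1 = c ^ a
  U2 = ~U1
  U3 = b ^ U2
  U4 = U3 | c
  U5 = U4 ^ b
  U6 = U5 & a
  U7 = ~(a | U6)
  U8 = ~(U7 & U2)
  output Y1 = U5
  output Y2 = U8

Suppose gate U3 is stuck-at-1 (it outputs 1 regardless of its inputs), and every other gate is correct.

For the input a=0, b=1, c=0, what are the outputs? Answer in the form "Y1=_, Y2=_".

Propagate with U3 forced: U1=0, U2=1, U3=1 [stuck-at-1], U4=1, U5=0, U6=0, U7=1, U8=0.
So the outputs are Y1=0, Y2=0. (Without the fault they would be Y1=1, Y2=0.)

Y1=0, Y2=0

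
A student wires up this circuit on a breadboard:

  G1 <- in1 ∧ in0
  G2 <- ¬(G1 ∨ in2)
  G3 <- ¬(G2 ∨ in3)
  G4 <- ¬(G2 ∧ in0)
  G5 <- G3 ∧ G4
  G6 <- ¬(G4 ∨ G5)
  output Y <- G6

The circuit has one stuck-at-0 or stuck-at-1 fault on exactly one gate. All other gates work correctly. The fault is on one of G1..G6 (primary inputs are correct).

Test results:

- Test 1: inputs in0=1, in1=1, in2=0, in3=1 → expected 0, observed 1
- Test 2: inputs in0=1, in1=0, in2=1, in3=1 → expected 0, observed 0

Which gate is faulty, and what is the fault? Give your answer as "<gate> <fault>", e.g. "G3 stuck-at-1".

G1 stuck-at-0

Fault-free values for test 1 (in0=1, in1=1, in2=0, in3=1): G1=1, G2=0, G3=0, G4=1, G5=0, G6=0, giving Y=0. Observed 1.
Test 1: faults giving observed 1 are {G1 stuck-at-0, G2 stuck-at-1, G4 stuck-at-0, G6 stuck-at-1}.
Test 2 (in0=1, in1=0, in2=1, in3=1): fault-free G1=0, G2=0, G3=0, G4=1, G5=0, G6=0 → 0; observed 0. Eliminates G2 stuck-at-1, G4 stuck-at-0, G6 stuck-at-1.
Only G1 stuck-at-0 is consistent with every test.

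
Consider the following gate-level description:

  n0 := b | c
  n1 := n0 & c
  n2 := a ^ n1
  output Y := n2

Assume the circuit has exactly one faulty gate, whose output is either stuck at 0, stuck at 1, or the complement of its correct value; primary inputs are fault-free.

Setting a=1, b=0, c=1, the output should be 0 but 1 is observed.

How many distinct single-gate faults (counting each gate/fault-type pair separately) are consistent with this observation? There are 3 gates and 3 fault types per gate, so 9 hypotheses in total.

Fault-free: n0=1, n1=1, n2=0 → 0. Observed 1.
  n0 stuck-at-0: output 1 ✓
  n0 stuck-at-1: output 0 ✗
  n0 inverted output: output 1 ✓
  n1 stuck-at-0: output 1 ✓
  n1 stuck-at-1: output 0 ✗
  n1 inverted output: output 1 ✓
  n2 stuck-at-0: output 0 ✗
  n2 stuck-at-1: output 1 ✓
  n2 inverted output: output 1 ✓
Consistent faults: {n0 stuck-at-0, n0 inverted output, n1 stuck-at-0, n1 inverted output, n2 stuck-at-1, n2 inverted output} — 6 in all.

6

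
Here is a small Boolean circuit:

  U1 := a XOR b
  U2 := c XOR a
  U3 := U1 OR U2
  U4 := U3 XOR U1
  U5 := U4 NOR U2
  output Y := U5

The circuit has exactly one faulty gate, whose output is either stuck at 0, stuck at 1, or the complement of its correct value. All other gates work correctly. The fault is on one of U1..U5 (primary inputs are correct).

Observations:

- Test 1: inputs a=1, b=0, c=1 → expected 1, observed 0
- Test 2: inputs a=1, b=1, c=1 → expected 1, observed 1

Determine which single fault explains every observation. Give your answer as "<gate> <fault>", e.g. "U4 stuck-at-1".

U3 stuck-at-0

Fault-free values for test 1 (a=1, b=0, c=1): U1=1, U2=0, U3=1, U4=0, U5=1, giving Y=1. Observed 0.
Test 1: faults giving observed 0 are {U2 stuck-at-1, U2 inverted output, U3 stuck-at-0, U3 inverted output, U4 stuck-at-1, U4 inverted output, U5 stuck-at-0, U5 inverted output}.
Test 2 (a=1, b=1, c=1): fault-free U1=0, U2=0, U3=0, U4=0, U5=1 → 1; observed 1. Eliminates U2 stuck-at-1, U2 inverted output, U3 inverted output, U4 stuck-at-1, U4 inverted output, U5 stuck-at-0, U5 inverted output.
Only U3 stuck-at-0 is consistent with every test.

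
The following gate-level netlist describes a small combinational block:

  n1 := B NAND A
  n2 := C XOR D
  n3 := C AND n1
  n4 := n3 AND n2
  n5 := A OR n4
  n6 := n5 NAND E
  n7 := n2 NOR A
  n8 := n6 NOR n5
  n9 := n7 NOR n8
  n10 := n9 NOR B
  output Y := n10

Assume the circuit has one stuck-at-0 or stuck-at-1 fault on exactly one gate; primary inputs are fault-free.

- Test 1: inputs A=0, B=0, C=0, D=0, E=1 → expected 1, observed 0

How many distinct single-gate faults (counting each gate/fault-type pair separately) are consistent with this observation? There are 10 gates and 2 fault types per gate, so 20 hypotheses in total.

4

Fault-free: n1=1, n2=0, n3=0, n4=0, n5=0, n6=1, n7=1, n8=0, n9=0, n10=1 → 1. Observed 0.
  n1: none of the 2 fault types match ✗
  n2: stuck-at-1 ✓; others ✗
  n3: none of the 2 fault types match ✗
  n4: none of the 2 fault types match ✗
  n5: none of the 2 fault types match ✗
  n6: none of the 2 fault types match ✗
  n7: stuck-at-0 ✓; others ✗
  n8: none of the 2 fault types match ✗
  n9: stuck-at-1 ✓; others ✗
  n10: stuck-at-0 ✓; others ✗
Consistent faults: {n2 stuck-at-1, n7 stuck-at-0, n9 stuck-at-1, n10 stuck-at-0} — 4 in all.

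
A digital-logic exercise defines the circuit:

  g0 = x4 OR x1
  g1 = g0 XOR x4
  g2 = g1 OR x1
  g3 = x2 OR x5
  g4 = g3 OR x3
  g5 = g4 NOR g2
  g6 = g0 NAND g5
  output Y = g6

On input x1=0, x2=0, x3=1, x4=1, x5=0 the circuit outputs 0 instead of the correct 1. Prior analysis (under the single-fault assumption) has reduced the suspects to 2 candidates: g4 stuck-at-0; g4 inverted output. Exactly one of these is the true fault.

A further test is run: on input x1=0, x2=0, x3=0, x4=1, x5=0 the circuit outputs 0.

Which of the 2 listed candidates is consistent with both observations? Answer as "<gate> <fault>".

Evaluate each candidate on input x1=0, x2=0, x3=0, x4=1, x5=0:
  g4 stuck-at-0: g0=1, g1=0, g2=0, g3=0, g4=0 [stuck-at-0], g5=1, g6=0 → 0 — matches
  g4 inverted output: g0=1, g1=0, g2=0, g3=0, g4=1 [inverted output], g5=0, g6=1 → 1 — eliminated
Only g4 stuck-at-0 reproduces the observed 0.

g4 stuck-at-0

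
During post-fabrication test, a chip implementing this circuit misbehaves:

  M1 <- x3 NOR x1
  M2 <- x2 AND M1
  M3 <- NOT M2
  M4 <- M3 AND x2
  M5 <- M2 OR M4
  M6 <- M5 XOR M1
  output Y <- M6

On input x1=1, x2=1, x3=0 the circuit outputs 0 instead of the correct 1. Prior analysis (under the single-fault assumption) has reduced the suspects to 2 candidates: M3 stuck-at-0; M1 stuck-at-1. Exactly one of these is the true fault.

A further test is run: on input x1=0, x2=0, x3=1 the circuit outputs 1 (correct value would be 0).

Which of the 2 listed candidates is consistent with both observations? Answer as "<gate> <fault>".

Evaluate each candidate on input x1=0, x2=0, x3=1:
  M3 stuck-at-0: M1=0, M2=0, M3=0 [stuck-at-0], M4=0, M5=0, M6=0 → 0 — eliminated
  M1 stuck-at-1: M1=1 [stuck-at-1], M2=0, M3=1, M4=0, M5=0, M6=1 → 1 — matches
Only M1 stuck-at-1 reproduces the observed 1.

M1 stuck-at-1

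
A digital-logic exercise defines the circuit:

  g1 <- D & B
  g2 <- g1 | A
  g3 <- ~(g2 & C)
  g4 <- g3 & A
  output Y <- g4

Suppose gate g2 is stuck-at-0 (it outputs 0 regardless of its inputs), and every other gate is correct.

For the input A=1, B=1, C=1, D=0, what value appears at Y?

1

Propagate with g2 forced: g1=0, g2=0 [stuck-at-0], g3=1, g4=1.
So Y = 1. (Without the fault it would be 0.)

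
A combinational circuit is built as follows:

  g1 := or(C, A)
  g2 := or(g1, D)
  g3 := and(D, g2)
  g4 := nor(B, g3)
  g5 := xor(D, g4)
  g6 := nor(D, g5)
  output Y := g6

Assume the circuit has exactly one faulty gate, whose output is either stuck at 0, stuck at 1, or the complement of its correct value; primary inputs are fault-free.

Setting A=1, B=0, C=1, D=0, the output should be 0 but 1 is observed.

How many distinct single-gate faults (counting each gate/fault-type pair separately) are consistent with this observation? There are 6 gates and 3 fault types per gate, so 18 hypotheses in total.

Fault-free: g1=1, g2=1, g3=0, g4=1, g5=1, g6=0 → 0. Observed 1.
  g1: none of the 3 fault types match ✗
  g2: none of the 3 fault types match ✗
  g3: stuck-at-1, inverted output ✓; others ✗
  g4: stuck-at-0, inverted output ✓; others ✗
  g5: stuck-at-0, inverted output ✓; others ✗
  g6: stuck-at-1, inverted output ✓; others ✗
Consistent faults: {g3 stuck-at-1, g3 inverted output, g4 stuck-at-0, g4 inverted output, g5 stuck-at-0, g5 inverted output, g6 stuck-at-1, g6 inverted output} — 8 in all.

8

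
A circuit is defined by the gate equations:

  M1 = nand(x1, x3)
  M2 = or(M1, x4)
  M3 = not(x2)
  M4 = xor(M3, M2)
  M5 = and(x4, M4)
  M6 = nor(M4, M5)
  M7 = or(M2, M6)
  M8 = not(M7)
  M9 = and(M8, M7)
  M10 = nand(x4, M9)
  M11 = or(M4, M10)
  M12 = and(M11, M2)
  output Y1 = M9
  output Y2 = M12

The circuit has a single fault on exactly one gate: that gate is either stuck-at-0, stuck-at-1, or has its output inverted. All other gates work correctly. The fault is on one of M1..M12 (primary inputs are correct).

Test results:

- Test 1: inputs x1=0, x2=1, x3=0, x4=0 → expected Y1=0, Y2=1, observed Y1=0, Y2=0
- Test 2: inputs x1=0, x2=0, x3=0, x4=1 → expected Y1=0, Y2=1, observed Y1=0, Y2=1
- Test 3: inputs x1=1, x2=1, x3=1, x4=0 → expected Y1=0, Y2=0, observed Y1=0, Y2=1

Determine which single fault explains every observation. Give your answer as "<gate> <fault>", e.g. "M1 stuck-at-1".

Fault-free values for test 1 (x1=0, x2=1, x3=0, x4=0): M1=1, M2=1, M3=0, M4=1, M5=0, M6=0, M7=1, M8=0, M9=0, M10=1, M11=1, M12=1, giving Y1=0, Y2=1. Observed Y1=0, Y2=0.
Test 1: faults giving observed Y1=0, Y2=0 are {M1 stuck-at-0, M1 inverted output, M2 stuck-at-0, M2 inverted output, M11 stuck-at-0, M11 inverted output, M12 stuck-at-0, M12 inverted output}.
Test 2 (x1=0, x2=0, x3=0, x4=1): fault-free M1=1, M2=1, M3=1, M4=0, M5=0, M6=1, M7=1, M8=0, M9=0, M10=1, M11=1, M12=1 → Y1=0, Y2=1; observed Y1=0, Y2=1. Eliminates M2 stuck-at-0, M2 inverted output, M11 stuck-at-0, M11 inverted output, M12 stuck-at-0, M12 inverted output.
Test 3 (x1=1, x2=1, x3=1, x4=0): fault-free M1=0, M2=0, M3=0, M4=0, M5=0, M6=1, M7=1, M8=0, M9=0, M10=1, M11=1, M12=0 → Y1=0, Y2=0; observed Y1=0, Y2=1. Eliminates M1 stuck-at-0.
Only M1 inverted output is consistent with every test.

M1 inverted output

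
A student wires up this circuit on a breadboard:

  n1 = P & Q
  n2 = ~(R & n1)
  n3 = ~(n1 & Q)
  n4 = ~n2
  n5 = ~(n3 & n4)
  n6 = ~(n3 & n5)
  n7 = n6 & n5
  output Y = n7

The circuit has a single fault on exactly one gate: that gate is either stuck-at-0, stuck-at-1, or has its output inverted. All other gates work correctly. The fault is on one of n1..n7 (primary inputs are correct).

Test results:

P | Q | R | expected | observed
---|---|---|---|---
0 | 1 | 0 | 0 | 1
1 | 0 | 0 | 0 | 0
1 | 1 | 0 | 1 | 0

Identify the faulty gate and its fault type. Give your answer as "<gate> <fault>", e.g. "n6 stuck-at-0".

n1 inverted output

Fault-free values for test 1 (P=0, Q=1, R=0): n1=0, n2=1, n3=1, n4=0, n5=1, n6=0, n7=0, giving Y=0. Observed 1.
Test 1: faults giving observed 1 are {n1 stuck-at-1, n1 inverted output, n3 stuck-at-0, n3 inverted output, n6 stuck-at-1, n6 inverted output, n7 stuck-at-1, n7 inverted output}.
Test 2 (P=1, Q=0, R=0): fault-free n1=0, n2=1, n3=1, n4=0, n5=1, n6=0, n7=0 → 0; observed 0. Eliminates n3 stuck-at-0, n3 inverted output, n6 stuck-at-1, n6 inverted output, n7 stuck-at-1, n7 inverted output.
Test 3 (P=1, Q=1, R=0): fault-free n1=1, n2=1, n3=0, n4=0, n5=1, n6=1, n7=1 → 1; observed 0. Eliminates n1 stuck-at-1.
Only n1 inverted output is consistent with every test.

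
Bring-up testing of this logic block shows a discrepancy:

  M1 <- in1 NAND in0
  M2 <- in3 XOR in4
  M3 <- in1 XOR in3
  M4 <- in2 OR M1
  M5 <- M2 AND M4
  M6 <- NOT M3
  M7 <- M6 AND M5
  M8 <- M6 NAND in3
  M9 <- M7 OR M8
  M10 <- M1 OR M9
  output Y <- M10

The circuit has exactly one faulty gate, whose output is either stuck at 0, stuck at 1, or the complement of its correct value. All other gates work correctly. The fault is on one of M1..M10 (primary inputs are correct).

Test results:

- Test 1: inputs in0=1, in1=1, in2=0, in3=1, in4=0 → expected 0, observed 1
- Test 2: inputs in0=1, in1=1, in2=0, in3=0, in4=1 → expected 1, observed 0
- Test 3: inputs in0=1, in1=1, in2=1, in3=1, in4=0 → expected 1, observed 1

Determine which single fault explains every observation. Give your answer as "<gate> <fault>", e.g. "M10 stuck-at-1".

M8 inverted output

Fault-free values for test 1 (in0=1, in1=1, in2=0, in3=1, in4=0): M1=0, M2=1, M3=0, M4=0, M5=0, M6=1, M7=0, M8=0, M9=0, M10=0, giving Y=0. Observed 1.
Test 1: faults giving observed 1 are {M1 stuck-at-1, M1 inverted output, M3 stuck-at-1, M3 inverted output, M4 stuck-at-1, M4 inverted output, M5 stuck-at-1, M5 inverted output, M6 stuck-at-0, M6 inverted output, M7 stuck-at-1, M7 inverted output, M8 stuck-at-1, M8 inverted output, M9 stuck-at-1, M9 inverted output, M10 stuck-at-1, M10 inverted output}.
Test 2 (in0=1, in1=1, in2=0, in3=0, in4=1): fault-free M1=0, M2=1, M3=1, M4=0, M5=0, M6=0, M7=0, M8=1, M9=1, M10=1 → 1; observed 0. Eliminates M1 stuck-at-1, M1 inverted output, M3 stuck-at-1, M3 inverted output, M4 stuck-at-1, M4 inverted output, M5 stuck-at-1, M5 inverted output, M6 stuck-at-0, M6 inverted output, M7 stuck-at-1, M7 inverted output, M8 stuck-at-1, M9 stuck-at-1, M10 stuck-at-1.
Test 3 (in0=1, in1=1, in2=1, in3=1, in4=0): fault-free M1=0, M2=1, M3=0, M4=1, M5=1, M6=1, M7=1, M8=0, M9=1, M10=1 → 1; observed 1. Eliminates M9 inverted output, M10 inverted output.
Only M8 inverted output is consistent with every test.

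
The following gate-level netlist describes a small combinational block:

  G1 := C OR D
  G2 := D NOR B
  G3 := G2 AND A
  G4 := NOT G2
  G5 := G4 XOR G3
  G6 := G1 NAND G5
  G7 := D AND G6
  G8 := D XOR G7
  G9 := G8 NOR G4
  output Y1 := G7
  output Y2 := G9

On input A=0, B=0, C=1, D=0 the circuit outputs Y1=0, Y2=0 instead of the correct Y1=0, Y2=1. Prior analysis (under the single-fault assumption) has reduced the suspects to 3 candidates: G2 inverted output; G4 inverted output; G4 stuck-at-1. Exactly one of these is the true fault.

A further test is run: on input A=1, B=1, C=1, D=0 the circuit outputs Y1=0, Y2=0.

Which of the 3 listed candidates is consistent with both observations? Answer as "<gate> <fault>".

G4 stuck-at-1

Evaluate each candidate on input A=1, B=1, C=1, D=0:
  G2 inverted output: G1=1, G2=1 [inverted output], G3=1, G4=0, G5=1, G6=0, G7=0, G8=0, G9=1 → Y1=0, Y2=1 — eliminated
  G4 inverted output: G1=1, G2=0, G3=0, G4=0 [inverted output], G5=0, G6=1, G7=0, G8=0, G9=1 → Y1=0, Y2=1 — eliminated
  G4 stuck-at-1: G1=1, G2=0, G3=0, G4=1 [stuck-at-1], G5=1, G6=0, G7=0, G8=0, G9=0 → Y1=0, Y2=0 — matches
Only G4 stuck-at-1 reproduces the observed Y1=0, Y2=0.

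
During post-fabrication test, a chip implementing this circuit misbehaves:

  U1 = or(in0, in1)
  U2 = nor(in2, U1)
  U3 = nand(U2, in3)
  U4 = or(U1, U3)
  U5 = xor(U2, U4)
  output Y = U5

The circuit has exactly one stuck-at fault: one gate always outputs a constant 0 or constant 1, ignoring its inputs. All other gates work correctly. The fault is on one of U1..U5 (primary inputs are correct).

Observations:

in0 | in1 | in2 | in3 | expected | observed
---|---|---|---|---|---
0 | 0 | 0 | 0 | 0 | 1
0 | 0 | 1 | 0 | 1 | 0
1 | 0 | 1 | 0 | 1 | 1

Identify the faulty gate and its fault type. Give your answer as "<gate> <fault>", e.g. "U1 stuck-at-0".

Fault-free values for test 1 (in0=0, in1=0, in2=0, in3=0): U1=0, U2=1, U3=1, U4=1, U5=0, giving Y=0. Observed 1.
Test 1: faults giving observed 1 are {U1 stuck-at-1, U2 stuck-at-0, U3 stuck-at-0, U4 stuck-at-0, U5 stuck-at-1}.
Test 2 (in0=0, in1=0, in2=1, in3=0): fault-free U1=0, U2=0, U3=1, U4=1, U5=1 → 1; observed 0. Eliminates U1 stuck-at-1, U2 stuck-at-0, U5 stuck-at-1.
Test 3 (in0=1, in1=0, in2=1, in3=0): fault-free U1=1, U2=0, U3=1, U4=1, U5=1 → 1; observed 1. Eliminates U4 stuck-at-0.
Only U3 stuck-at-0 is consistent with every test.

U3 stuck-at-0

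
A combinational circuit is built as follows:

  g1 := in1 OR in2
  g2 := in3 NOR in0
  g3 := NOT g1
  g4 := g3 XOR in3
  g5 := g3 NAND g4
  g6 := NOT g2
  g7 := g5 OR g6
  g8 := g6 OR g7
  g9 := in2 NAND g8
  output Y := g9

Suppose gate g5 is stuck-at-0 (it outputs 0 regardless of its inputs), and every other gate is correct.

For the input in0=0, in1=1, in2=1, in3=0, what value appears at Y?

Propagate with g5 forced: g1=1, g2=1, g3=0, g4=0, g5=0 [stuck-at-0], g6=0, g7=0, g8=0, g9=1.
So Y = 1. (Without the fault it would be 0.)

1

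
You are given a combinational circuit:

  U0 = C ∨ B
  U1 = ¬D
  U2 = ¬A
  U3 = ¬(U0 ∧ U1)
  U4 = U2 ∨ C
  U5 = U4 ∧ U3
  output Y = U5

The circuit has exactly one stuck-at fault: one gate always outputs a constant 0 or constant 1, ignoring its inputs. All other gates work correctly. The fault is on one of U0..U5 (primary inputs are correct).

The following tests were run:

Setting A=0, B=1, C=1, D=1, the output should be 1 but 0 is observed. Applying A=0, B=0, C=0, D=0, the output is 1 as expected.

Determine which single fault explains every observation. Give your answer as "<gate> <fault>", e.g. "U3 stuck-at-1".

U1 stuck-at-1

Fault-free values for test 1 (A=0, B=1, C=1, D=1): U0=1, U1=0, U2=1, U3=1, U4=1, U5=1, giving Y=1. Observed 0.
Test 1: faults giving observed 0 are {U1 stuck-at-1, U3 stuck-at-0, U4 stuck-at-0, U5 stuck-at-0}.
Test 2 (A=0, B=0, C=0, D=0): fault-free U0=0, U1=1, U2=1, U3=1, U4=1, U5=1 → 1; observed 1. Eliminates U3 stuck-at-0, U4 stuck-at-0, U5 stuck-at-0.
Only U1 stuck-at-1 is consistent with every test.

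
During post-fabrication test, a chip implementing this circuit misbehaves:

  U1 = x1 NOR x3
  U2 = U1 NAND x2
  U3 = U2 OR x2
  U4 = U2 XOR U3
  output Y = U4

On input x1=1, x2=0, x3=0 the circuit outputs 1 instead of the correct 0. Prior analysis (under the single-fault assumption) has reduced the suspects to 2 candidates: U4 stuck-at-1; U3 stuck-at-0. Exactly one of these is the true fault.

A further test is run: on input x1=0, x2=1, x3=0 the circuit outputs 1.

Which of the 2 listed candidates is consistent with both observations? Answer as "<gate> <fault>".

U4 stuck-at-1

Evaluate each candidate on input x1=0, x2=1, x3=0:
  U4 stuck-at-1: U1=1, U2=0, U3=1, U4=1 [stuck-at-1] → 1 — matches
  U3 stuck-at-0: U1=1, U2=0, U3=0 [stuck-at-0], U4=0 → 0 — eliminated
Only U4 stuck-at-1 reproduces the observed 1.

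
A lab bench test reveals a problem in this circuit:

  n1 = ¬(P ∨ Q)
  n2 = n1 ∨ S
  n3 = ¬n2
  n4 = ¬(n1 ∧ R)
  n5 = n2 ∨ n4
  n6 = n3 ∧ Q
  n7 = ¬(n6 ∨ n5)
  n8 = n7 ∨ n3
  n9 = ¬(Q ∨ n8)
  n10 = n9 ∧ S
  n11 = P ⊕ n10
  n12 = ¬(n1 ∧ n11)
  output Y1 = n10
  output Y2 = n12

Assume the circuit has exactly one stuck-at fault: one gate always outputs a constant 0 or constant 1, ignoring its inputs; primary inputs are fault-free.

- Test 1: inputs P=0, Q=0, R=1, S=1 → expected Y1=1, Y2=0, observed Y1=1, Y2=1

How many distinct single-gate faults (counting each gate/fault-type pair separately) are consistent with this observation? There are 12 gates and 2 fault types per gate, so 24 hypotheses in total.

Fault-free: n1=1, n2=1, n3=0, n4=0, n5=1, n6=0, n7=0, n8=0, n9=1, n10=1, n11=1, n12=0 → Y1=1, Y2=0. Observed Y1=1, Y2=1.
  n1: stuck-at-0 ✓; others ✗
  n2: none of the 2 fault types match ✗
  n3: none of the 2 fault types match ✗
  n4: none of the 2 fault types match ✗
  n5: none of the 2 fault types match ✗
  n6: none of the 2 fault types match ✗
  n7: none of the 2 fault types match ✗
  n8: none of the 2 fault types match ✗
  n9: none of the 2 fault types match ✗
  n10: none of the 2 fault types match ✗
  n11: stuck-at-0 ✓; others ✗
  n12: stuck-at-1 ✓; others ✗
Consistent faults: {n1 stuck-at-0, n11 stuck-at-0, n12 stuck-at-1} — 3 in all.

3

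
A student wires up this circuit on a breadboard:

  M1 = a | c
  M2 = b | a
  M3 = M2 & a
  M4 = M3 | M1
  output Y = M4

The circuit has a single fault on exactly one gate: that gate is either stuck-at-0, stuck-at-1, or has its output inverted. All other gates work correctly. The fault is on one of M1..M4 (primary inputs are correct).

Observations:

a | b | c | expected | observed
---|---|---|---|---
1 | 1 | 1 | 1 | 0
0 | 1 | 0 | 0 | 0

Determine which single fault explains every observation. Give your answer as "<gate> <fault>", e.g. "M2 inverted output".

Fault-free values for test 1 (a=1, b=1, c=1): M1=1, M2=1, M3=1, M4=1, giving Y=1. Observed 0.
Test 1: faults giving observed 0 are {M4 stuck-at-0, M4 inverted output}.
Test 2 (a=0, b=1, c=0): fault-free M1=0, M2=1, M3=0, M4=0 → 0; observed 0. Eliminates M4 inverted output.
Only M4 stuck-at-0 is consistent with every test.

M4 stuck-at-0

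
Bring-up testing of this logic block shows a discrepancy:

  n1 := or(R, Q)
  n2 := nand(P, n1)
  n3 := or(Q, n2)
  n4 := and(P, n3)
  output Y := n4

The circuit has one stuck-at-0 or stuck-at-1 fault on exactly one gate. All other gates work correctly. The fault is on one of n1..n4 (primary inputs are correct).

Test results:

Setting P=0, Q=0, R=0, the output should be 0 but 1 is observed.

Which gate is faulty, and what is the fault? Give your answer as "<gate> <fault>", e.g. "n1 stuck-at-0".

Fault-free values for test 1 (P=0, Q=0, R=0): n1=0, n2=1, n3=1, n4=0, giving Y=0. Observed 1.
Test 1: faults giving observed 1 are {n4 stuck-at-1}.
Only n4 stuck-at-1 is consistent with every test.

n4 stuck-at-1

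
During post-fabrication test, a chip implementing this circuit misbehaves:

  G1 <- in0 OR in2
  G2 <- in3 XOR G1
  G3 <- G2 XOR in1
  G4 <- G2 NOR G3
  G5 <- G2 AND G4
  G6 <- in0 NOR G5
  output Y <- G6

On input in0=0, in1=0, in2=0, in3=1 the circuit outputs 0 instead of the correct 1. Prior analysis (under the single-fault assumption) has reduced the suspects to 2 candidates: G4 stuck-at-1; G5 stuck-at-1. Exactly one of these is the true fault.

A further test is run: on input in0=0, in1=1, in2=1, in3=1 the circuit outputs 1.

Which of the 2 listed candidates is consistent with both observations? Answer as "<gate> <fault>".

G4 stuck-at-1

Evaluate each candidate on input in0=0, in1=1, in2=1, in3=1:
  G4 stuck-at-1: G1=1, G2=0, G3=1, G4=1 [stuck-at-1], G5=0, G6=1 → 1 — matches
  G5 stuck-at-1: G1=1, G2=0, G3=1, G4=0, G5=1 [stuck-at-1], G6=0 → 0 — eliminated
Only G4 stuck-at-1 reproduces the observed 1.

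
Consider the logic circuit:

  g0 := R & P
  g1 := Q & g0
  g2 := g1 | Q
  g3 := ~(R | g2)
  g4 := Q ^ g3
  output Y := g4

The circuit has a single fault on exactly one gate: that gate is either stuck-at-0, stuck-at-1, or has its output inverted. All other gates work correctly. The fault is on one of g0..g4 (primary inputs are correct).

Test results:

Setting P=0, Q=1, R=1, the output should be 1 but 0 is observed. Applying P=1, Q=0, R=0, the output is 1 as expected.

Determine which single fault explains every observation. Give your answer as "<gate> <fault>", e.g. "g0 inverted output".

g3 stuck-at-1

Fault-free values for test 1 (P=0, Q=1, R=1): g0=0, g1=0, g2=1, g3=0, g4=1, giving Y=1. Observed 0.
Test 1: faults giving observed 0 are {g3 stuck-at-1, g3 inverted output, g4 stuck-at-0, g4 inverted output}.
Test 2 (P=1, Q=0, R=0): fault-free g0=0, g1=0, g2=0, g3=1, g4=1 → 1; observed 1. Eliminates g3 inverted output, g4 stuck-at-0, g4 inverted output.
Only g3 stuck-at-1 is consistent with every test.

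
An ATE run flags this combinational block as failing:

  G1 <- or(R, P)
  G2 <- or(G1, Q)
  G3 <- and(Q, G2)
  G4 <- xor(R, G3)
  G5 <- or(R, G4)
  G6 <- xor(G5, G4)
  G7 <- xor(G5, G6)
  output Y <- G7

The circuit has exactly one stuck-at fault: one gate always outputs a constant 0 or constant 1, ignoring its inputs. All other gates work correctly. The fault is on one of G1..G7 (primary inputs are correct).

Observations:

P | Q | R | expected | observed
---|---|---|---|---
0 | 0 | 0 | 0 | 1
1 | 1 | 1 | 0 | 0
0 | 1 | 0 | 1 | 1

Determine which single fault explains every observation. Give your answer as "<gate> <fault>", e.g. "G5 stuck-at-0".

Fault-free values for test 1 (P=0, Q=0, R=0): G1=0, G2=0, G3=0, G4=0, G5=0, G6=0, G7=0, giving Y=0. Observed 1.
Test 1: faults giving observed 1 are {G3 stuck-at-1, G4 stuck-at-1, G6 stuck-at-1, G7 stuck-at-1}.
Test 2 (P=1, Q=1, R=1): fault-free G1=1, G2=1, G3=1, G4=0, G5=1, G6=1, G7=0 → 0; observed 0. Eliminates G4 stuck-at-1, G7 stuck-at-1.
Test 3 (P=0, Q=1, R=0): fault-free G1=0, G2=1, G3=1, G4=1, G5=1, G6=0, G7=1 → 1; observed 1. Eliminates G6 stuck-at-1.
Only G3 stuck-at-1 is consistent with every test.

G3 stuck-at-1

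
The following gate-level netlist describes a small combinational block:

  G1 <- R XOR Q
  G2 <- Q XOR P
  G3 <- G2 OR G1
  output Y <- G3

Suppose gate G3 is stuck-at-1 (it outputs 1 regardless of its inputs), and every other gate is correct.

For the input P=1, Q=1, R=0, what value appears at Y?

1

Propagate with G3 forced: G1=1, G2=0, G3=1 [stuck-at-1].
So Y = 1. (Same as the fault-free value — the fault is masked on this input.)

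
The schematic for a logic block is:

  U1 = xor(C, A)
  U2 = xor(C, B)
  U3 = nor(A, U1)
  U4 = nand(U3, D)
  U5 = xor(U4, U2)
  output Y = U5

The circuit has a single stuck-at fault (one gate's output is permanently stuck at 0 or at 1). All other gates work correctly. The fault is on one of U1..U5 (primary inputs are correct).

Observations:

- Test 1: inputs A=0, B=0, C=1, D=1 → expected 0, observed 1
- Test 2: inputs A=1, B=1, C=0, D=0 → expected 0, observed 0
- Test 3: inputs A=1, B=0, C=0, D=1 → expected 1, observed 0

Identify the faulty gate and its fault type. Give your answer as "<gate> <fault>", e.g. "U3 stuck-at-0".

U3 stuck-at-1

Fault-free values for test 1 (A=0, B=0, C=1, D=1): U1=1, U2=1, U3=0, U4=1, U5=0, giving Y=0. Observed 1.
Test 1: faults giving observed 1 are {U1 stuck-at-0, U2 stuck-at-0, U3 stuck-at-1, U4 stuck-at-0, U5 stuck-at-1}.
Test 2 (A=1, B=1, C=0, D=0): fault-free U1=1, U2=1, U3=0, U4=1, U5=0 → 0; observed 0. Eliminates U2 stuck-at-0, U4 stuck-at-0, U5 stuck-at-1.
Test 3 (A=1, B=0, C=0, D=1): fault-free U1=1, U2=0, U3=0, U4=1, U5=1 → 1; observed 0. Eliminates U1 stuck-at-0.
Only U3 stuck-at-1 is consistent with every test.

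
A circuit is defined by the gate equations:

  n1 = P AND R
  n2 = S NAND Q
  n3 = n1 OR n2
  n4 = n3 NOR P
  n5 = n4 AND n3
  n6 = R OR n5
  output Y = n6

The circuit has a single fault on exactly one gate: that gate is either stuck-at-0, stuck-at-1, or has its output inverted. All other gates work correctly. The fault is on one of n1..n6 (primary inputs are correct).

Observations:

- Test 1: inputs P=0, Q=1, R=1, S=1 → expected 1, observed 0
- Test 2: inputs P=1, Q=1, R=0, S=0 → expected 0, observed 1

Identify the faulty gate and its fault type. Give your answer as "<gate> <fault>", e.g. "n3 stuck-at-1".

n6 inverted output

Fault-free values for test 1 (P=0, Q=1, R=1, S=1): n1=0, n2=0, n3=0, n4=1, n5=0, n6=1, giving Y=1. Observed 0.
Test 1: faults giving observed 0 are {n6 stuck-at-0, n6 inverted output}.
Test 2 (P=1, Q=1, R=0, S=0): fault-free n1=0, n2=1, n3=1, n4=0, n5=0, n6=0 → 0; observed 1. Eliminates n6 stuck-at-0.
Only n6 inverted output is consistent with every test.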